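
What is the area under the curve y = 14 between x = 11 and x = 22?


The area under a constant function y = 14 is a rectangle.
Width = 22 - 11 = 11
Height = 14
Area = width * height
= 11 * 14
= 154

154


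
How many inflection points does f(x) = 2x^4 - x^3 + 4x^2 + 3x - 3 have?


Inflection points occur where f''(x) = 0 and concavity changes.
f(x) = 2x^4 - x^3 + 4x^2 + 3x - 3
f'(x) = 8x^3 - 3x^2 + 8x + 3
f''(x) = 24x^2 - 6x + 8
This is a quadratic in x. Use the discriminant to count real roots.
Discriminant = (-6)^2 - 4 * 24 * 8
= 36 - 768
= -732
Since discriminant < 0, f''(x) = 0 has no real solutions.
Number of inflection points: 0

0


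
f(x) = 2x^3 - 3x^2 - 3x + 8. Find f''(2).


First derivative:
f'(x) = 6x^2 - 6x - 3
Second derivative:
f''(x) = 12x - 6
Substitute x = 2:
f''(2) = 12 * 2 - 6
= 24 - 6
= 18

18


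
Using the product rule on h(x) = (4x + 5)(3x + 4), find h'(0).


Let u(x) = 4x + 5 and v(x) = 3x + 4
u'(x) = 4
v'(x) = 3
Product rule: h'(x) = u'(x)*v(x) + u(x)*v'(x)
= 4 * (3x + 4) + (4x + 5) * 3
At x = 0:
u(0) = 4 * 0 + 5 = 5
v(0) = 3 * 0 + 4 = 4
h'(0) = 4 * 4 + 5 * 3
= 16 + 15
= 31

31


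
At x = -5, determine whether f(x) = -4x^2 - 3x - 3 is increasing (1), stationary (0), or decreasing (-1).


Compute f'(x) to determine behavior:
f'(x) = -8x - 3
f'(-5) = -8 * (-5) - 3
= 40 - 3
= 37
Since f'(-5) > 0, the function is increasing (1)

1


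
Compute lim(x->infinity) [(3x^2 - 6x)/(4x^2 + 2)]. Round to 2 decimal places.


For limits at infinity with equal-degree polynomials,
we compare leading coefficients.
Numerator leading term: 3x^2
Denominator leading term: 4x^2
Divide both by x^2:
lim = (3 - 6/x) / (4 + 2/x^2)
As x -> infinity, the 1/x and 1/x^2 terms vanish:
= 3/4 = 0.75

0.75


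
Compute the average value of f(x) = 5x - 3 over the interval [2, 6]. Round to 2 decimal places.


Average value = 1/(b-a) * integral from a to b of f(x) dx
First compute the integral of 5x - 3:
F(x) = (5/2)x^2 - 3x
F(6) = 5/2 * 36 - 3 * 6 = 72
F(2) = 5/2 * 4 - 3 * 2 = 4
Integral = 72 - 4 = 68
Average = 68 / (6 - 2) = 68 / 4
= 17 = 17.00

17.00


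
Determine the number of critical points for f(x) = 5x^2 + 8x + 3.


Find where f'(x) = 0:
f'(x) = 10x + 8
Set f'(x) = 0:
10x + 8 = 0
x = -8 / 10 = -4/5
This is a linear equation in x, so there is exactly one solution.
Number of critical points: 1

1


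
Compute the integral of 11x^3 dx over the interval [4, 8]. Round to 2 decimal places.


Find the antiderivative of 11x^3:
F(x) = 11/4 * x^4
Apply the Fundamental Theorem of Calculus:
F(8) - F(4)
= 11/4 * 8^4 - 11/4 * 4^4
= 11/4 * (4096 - 256)
= 11/4 * 3840
= 10560 = 10560.00

10560.00


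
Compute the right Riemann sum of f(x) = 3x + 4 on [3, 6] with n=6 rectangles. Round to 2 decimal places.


Right Riemann sum uses right endpoints of each subinterval.
Interval: [3, 6], n = 6
dx = (6 - 3) / 6 = 1/2
Right endpoints: [7/2, 4, 9/2, 5, 11/2, 6]
f values: [29/2, 16, 35/2, 19, 41/2, 22]
Sum = dx * (sum of f values)
= 1/2 * 219/2
= 219/4 = 54.75

54.75


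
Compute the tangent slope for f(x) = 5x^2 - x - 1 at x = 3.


The slope of the tangent line equals f'(x) at the point.
f(x) = 5x^2 - x - 1
f'(x) = 10x - 1
At x = 3:
f'(3) = 10 * 3 - 1
= 30 - 1
= 29

29


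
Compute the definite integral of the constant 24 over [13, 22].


The integral of a constant k over [a, b] equals k * (b - a).
integral from 13 to 22 of 24 dx
= 24 * (22 - 13)
= 24 * 9
= 216

216


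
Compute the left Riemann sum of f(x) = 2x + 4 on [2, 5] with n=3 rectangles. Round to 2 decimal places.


Left Riemann sum uses left endpoints of each subinterval.
Interval: [2, 5], n = 3
dx = (5 - 2) / 3 = 1
Left endpoints: [2, 3, 4]
f values: [8, 10, 12]
Sum = dx * (sum of f values)
= 1 * 30
= 30 = 30.00

30.00


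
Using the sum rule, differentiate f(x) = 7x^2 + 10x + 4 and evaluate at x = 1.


Differentiate term by term using power and sum rules:
f(x) = 7x^2 + 10x + 4
f'(x) = 14x + 10
Substitute x = 1:
f'(1) = 14 * 1 + 10
= 14 + 10
= 24

24


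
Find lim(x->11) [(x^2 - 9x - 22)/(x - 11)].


Direct substitution gives 0/0, so we factor the numerator.
Factor: (x^2 - 9x - 22) = (x - 11)(x + 2)
Cancel the common factor (x - 11):
(x^2 - 9x - 22)/(x - 11) = (x + 2)
Now substitute x = 11:
= (11) - (-2) = 13

13


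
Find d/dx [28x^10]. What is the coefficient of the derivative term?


We apply the power rule: d/dx [ax^n] = a*n * x^(n-1)
d/dx [28x^10]
= 28 * 10 * x^(10-1)
= 280x^9
The coefficient is 280

280


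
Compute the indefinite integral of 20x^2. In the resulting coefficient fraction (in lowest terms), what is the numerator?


Apply the power rule for integration:
integral of ax^n dx = a/(n+1) * x^(n+1) + C
integral of 20x^2 dx
= 20/3 * x^3 + C
The coefficient in lowest terms is 20/3, and its numerator is 20

20


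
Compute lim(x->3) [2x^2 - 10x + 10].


Since polynomials are continuous, we use direct substitution.
lim(x->3) of 2x^2 - 10x + 10
= 2 * 3^2 - 10 * 3 + 10
= 18 - 30 + 10
= -2

-2


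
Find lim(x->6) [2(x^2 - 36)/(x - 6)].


Direct substitution gives 0/0, so we factor the numerator.
Factor: 2(x^2 - 36) = 2 * (x - 6)(x + 6)
Cancel the common factor (x - 6):
2(x^2 - 36)/(x - 6) = 2 * (x + 6)
Now substitute x = 6:
= 2 * (6 + 6) = 24

24


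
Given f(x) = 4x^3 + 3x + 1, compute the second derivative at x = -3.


First derivative:
f'(x) = 12x^2 + 3
Second derivative:
f''(x) = 24x
Substitute x = -3:
f''(-3) = 24 * (-3) + 0
= -72 + 0
= -72

-72


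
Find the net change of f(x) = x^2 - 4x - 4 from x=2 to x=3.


Net change = f(b) - f(a)
f(x) = x^2 - 4x - 4
Compute f(3):
f(3) = 1 * 3^2 - 4 * 3 - 4
= 9 - 12 - 4
= -7
Compute f(2):
f(2) = 1 * 2^2 - 4 * 2 - 4
= 4 - 8 - 4
= -8
Net change = -7 - (-8) = 1

1


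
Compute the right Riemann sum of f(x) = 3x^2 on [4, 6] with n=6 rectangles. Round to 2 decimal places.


Right Riemann sum uses right endpoints of each subinterval.
Interval: [4, 6], n = 6
dx = (6 - 4) / 6 = 1/3
Right endpoints: [13/3, 14/3, 5, 16/3, 17/3, 6]
f values: [169/3, 196/3, 75, 256/3, 289/3, 108]
Sum = dx * (sum of f values)
= 1/3 * 1459/3
= 1459/9 ≈ 162.11

162.11


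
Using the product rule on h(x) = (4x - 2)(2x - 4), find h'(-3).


Let u(x) = 4x - 2 and v(x) = 2x - 4
u'(x) = 4
v'(x) = 2
Product rule: h'(x) = u'(x)*v(x) + u(x)*v'(x)
= 4 * (2x - 4) + (4x - 2) * 2
At x = -3:
u(-3) = 4 * (-3) - 2 = -14
v(-3) = 2 * (-3) - 4 = -10
h'(-3) = 4 * (-10) + (-14) * 2
= -40 - 28
= -68

-68


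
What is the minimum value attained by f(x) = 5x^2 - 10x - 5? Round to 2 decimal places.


For a quadratic f(x) = ax^2 + bx + c with a > 0, the minimum is at the vertex.
Vertex x-coordinate: x = -b/(2a)
x = -(-10) / (2 * 5)
x = 10/10 = 1
Substitute back to find the minimum value:
f(1) = 5 * 1^2 - 10 * 1 - 5
= 5 - 10 - 5
= -10 = -10.00

-10.00


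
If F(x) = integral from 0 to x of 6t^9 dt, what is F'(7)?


By the Fundamental Theorem of Calculus (Part 1):
If F(x) = integral from 0 to x of f(t) dt, then F'(x) = f(x)
Here f(t) = 6t^9
So F'(x) = 6x^9
Evaluate at x = 7:
F'(7) = 6 * 7^9
= 6 * 40353607
= 242121642

242121642


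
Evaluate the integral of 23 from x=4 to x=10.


The integral of a constant k over [a, b] equals k * (b - a).
integral from 4 to 10 of 23 dx
= 23 * (10 - 4)
= 23 * 6
= 138

138


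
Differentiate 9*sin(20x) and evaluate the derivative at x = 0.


Apply the chain rule to differentiate 9*sin(20x):
d/dx [9*sin(20x)]
= 9 * cos(20x) * d/dx(20x)
= 9 * 20 * cos(20x)
= 180 * cos(20x)
Evaluate at x = 0:
= 180 * cos(0)
= 180 * 1
= 180

180


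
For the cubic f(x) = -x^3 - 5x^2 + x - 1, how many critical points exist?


Find where f'(x) = 0:
f(x) = -x^3 - 5x^2 + x - 1
f'(x) = -3x^2 - 10x + 1
This is a quadratic in x. Use the discriminant to count real roots.
Discriminant = (-10)^2 - 4 * (-3) * 1
= 100 - (-12)
= 112
Since discriminant > 0, f'(x) = 0 has 2 real solutions.
Number of critical points: 2

2


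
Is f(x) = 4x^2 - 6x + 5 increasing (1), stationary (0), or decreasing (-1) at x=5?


Compute f'(x) to determine behavior:
f'(x) = 8x - 6
f'(5) = 8 * 5 - 6
= 40 - 6
= 34
Since f'(5) > 0, the function is increasing (1)

1


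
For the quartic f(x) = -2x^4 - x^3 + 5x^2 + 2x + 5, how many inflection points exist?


Inflection points occur where f''(x) = 0 and concavity changes.
f(x) = -2x^4 - x^3 + 5x^2 + 2x + 5
f'(x) = -8x^3 - 3x^2 + 10x + 2
f''(x) = -24x^2 - 6x + 10
This is a quadratic in x. Use the discriminant to count real roots.
Discriminant = (-6)^2 - 4 * (-24) * 10
= 36 - (-960)
= 996
Since discriminant > 0, f''(x) = 0 has 2 distinct real solutions.
A quadratic with two distinct real roots changes sign at each root, so concavity changes at both.
Number of inflection points: 2

2


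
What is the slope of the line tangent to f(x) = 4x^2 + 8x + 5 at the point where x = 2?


The slope of the tangent line equals f'(x) at the point.
f(x) = 4x^2 + 8x + 5
f'(x) = 8x + 8
At x = 2:
f'(2) = 8 * 2 + 8
= 16 + 8
= 24

24


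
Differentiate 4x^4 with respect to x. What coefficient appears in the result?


We apply the power rule: d/dx [ax^n] = a*n * x^(n-1)
d/dx [4x^4]
= 4 * 4 * x^(4-1)
= 16x^3
The coefficient is 16

16


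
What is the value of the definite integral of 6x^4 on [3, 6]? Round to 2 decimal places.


Find the antiderivative of 6x^4:
F(x) = 6/5 * x^5
Apply the Fundamental Theorem of Calculus:
F(6) - F(3)
= 6/5 * 6^5 - 6/5 * 3^5
= 6/5 * (7776 - 243)
= 6/5 * 7533
= 45198/5 = 9039.60

9039.60


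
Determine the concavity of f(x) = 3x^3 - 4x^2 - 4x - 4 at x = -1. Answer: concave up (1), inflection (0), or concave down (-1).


Concavity is determined by the sign of f''(x).
f(x) = 3x^3 - 4x^2 - 4x - 4
f'(x) = 9x^2 - 8x - 4
f''(x) = 18x - 8
f''(-1) = 18 * (-1) - 8
= -18 - 8
= -26
Since f''(-1) < 0, the function is concave down (-1)

-1


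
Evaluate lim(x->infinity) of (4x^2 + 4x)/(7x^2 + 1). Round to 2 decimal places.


For limits at infinity with equal-degree polynomials,
we compare leading coefficients.
Numerator leading term: 4x^2
Denominator leading term: 7x^2
Divide both by x^2:
lim = (4 + 4/x) / (7 + 1/x^2)
As x -> infinity, the 1/x and 1/x^2 terms vanish:
= 4/7 ≈ 0.57

0.57


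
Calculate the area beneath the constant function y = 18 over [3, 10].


The area under a constant function y = 18 is a rectangle.
Width = 10 - 3 = 7
Height = 18
Area = width * height
= 7 * 18
= 126

126


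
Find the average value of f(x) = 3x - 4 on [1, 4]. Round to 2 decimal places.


Average value = 1/(b-a) * integral from a to b of f(x) dx
First compute the integral of 3x - 4:
F(x) = (3/2)x^2 - 4x
F(4) = 3/2 * 16 - 4 * 4 = 8
F(1) = 3/2 * 1 - 4 * 1 = -5/2
Integral = 8 - (-5/2) = 21/2
Average = (21/2) / (4 - 1) = (21/2) / 3
= 7/2 = 3.50

3.50


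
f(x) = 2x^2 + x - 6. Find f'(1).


Differentiate term by term using power and sum rules:
f(x) = 2x^2 + x - 6
f'(x) = 4x + 1
Substitute x = 1:
f'(1) = 4 * 1 + 1
= 4 + 1
= 5

5


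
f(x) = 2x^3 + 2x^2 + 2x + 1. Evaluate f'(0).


Differentiate f(x) = 2x^3 + 2x^2 + 2x + 1 term by term:
f'(x) = 6x^2 + 4x + 2
Substitute x = 0:
f'(0) = 6 * 0^2 + 4 * 0 + 2
= 0 + 0 + 2
= 2

2


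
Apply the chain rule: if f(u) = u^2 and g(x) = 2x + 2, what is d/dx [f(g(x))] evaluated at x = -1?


Using the chain rule: (f(g(x)))' = f'(g(x)) * g'(x)
First, find g(-1):
g(-1) = 2 * (-1) + 2 = 0
Next, f'(u) = 2u
And g'(x) = 2
So f'(g(-1)) * g'(-1)
= 2 * 0 * 2
= 0

0


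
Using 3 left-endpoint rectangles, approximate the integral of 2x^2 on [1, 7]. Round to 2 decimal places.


Left Riemann sum uses left endpoints of each subinterval.
Interval: [1, 7], n = 3
dx = (7 - 1) / 3 = 2
Left endpoints: [1, 3, 5]
f values: [2, 18, 50]
Sum = dx * (sum of f values)
= 2 * 70
= 140 = 140.00

140.00


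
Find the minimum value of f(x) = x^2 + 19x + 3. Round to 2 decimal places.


For a quadratic f(x) = ax^2 + bx + c with a > 0, the minimum is at the vertex.
Vertex x-coordinate: x = -b/(2a)
x = -(19) / (2 * 1)
x = -19/2
Substitute back to find the minimum value:
f(-19/2) = 1 * (-19/2)^2 + 19 * (-19/2) + 3
= 361/4 - 361/2 + 3
= -349/4 = -87.25

-87.25


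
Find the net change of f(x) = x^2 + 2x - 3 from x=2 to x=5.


Net change = f(b) - f(a)
f(x) = x^2 + 2x - 3
Compute f(5):
f(5) = 1 * 5^2 + 2 * 5 - 3
= 25 + 10 - 3
= 32
Compute f(2):
f(2) = 1 * 2^2 + 2 * 2 - 3
= 4 + 4 - 3
= 5
Net change = 32 - 5 = 27

27


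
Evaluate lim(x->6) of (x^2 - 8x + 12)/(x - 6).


Direct substitution gives 0/0, so we factor the numerator.
Factor: (x^2 - 8x + 12) = (x - 6)(x - 2)
Cancel the common factor (x - 6):
(x^2 - 8x + 12)/(x - 6) = (x - 2)
Now substitute x = 6:
= (6) - (2) = 4

4


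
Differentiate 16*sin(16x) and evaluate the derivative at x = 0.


Apply the chain rule to differentiate 16*sin(16x):
d/dx [16*sin(16x)]
= 16 * cos(16x) * d/dx(16x)
= 16 * 16 * cos(16x)
= 256 * cos(16x)
Evaluate at x = 0:
= 256 * cos(0)
= 256 * 1
= 256

256


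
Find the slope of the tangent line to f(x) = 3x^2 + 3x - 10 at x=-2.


The slope of the tangent line equals f'(x) at the point.
f(x) = 3x^2 + 3x - 10
f'(x) = 6x + 3
At x = -2:
f'(-2) = 6 * (-2) + 3
= -12 + 3
= -9

-9


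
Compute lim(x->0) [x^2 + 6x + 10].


Since polynomials are continuous, we use direct substitution.
lim(x->0) of x^2 + 6x + 10
= 1 * 0^2 + 6 * 0 + 10
= 0 + 0 + 10
= 10

10


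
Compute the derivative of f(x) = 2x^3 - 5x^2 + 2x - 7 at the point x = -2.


Differentiate f(x) = 2x^3 - 5x^2 + 2x - 7 term by term:
f'(x) = 6x^2 - 10x + 2
Substitute x = -2:
f'(-2) = 6 * (-2)^2 - 10 * (-2) + 2
= 24 + 20 + 2
= 46

46


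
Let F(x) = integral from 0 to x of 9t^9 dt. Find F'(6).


By the Fundamental Theorem of Calculus (Part 1):
If F(x) = integral from 0 to x of f(t) dt, then F'(x) = f(x)
Here f(t) = 9t^9
So F'(x) = 9x^9
Evaluate at x = 6:
F'(6) = 9 * 6^9
= 9 * 10077696
= 90699264

90699264


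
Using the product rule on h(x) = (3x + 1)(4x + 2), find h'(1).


Let u(x) = 3x + 1 and v(x) = 4x + 2
u'(x) = 3
v'(x) = 4
Product rule: h'(x) = u'(x)*v(x) + u(x)*v'(x)
= 3 * (4x + 2) + (3x + 1) * 4
At x = 1:
u(1) = 3 * 1 + 1 = 4
v(1) = 4 * 1 + 2 = 6
h'(1) = 3 * 6 + 4 * 4
= 18 + 16
= 34

34


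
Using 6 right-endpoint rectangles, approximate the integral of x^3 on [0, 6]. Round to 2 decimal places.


Right Riemann sum uses right endpoints of each subinterval.
Interval: [0, 6], n = 6
dx = (6 - 0) / 6 = 1
Right endpoints: [1, 2, 3, 4, 5, 6]
f values: [1, 8, 27, 64, 125, 216]
Sum = dx * (sum of f values)
= 1 * 441
= 441 = 441.00

441.00


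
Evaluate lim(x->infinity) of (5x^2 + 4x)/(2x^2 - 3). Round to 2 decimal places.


For limits at infinity with equal-degree polynomials,
we compare leading coefficients.
Numerator leading term: 5x^2
Denominator leading term: 2x^2
Divide both by x^2:
lim = (5 + 4/x) / (2 - 3/x^2)
As x -> infinity, the 1/x and 1/x^2 terms vanish:
= 5/2 = 2.50

2.50


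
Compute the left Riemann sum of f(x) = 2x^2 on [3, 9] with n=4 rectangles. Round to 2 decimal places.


Left Riemann sum uses left endpoints of each subinterval.
Interval: [3, 9], n = 4
dx = (9 - 3) / 4 = 3/2
Left endpoints: [3, 9/2, 6, 15/2]
f values: [18, 81/2, 72, 225/2]
Sum = dx * (sum of f values)
= 3/2 * 243
= 729/2 = 364.50

364.50


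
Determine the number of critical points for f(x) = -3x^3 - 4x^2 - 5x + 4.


Find where f'(x) = 0:
f(x) = -3x^3 - 4x^2 - 5x + 4
f'(x) = -9x^2 - 8x - 5
This is a quadratic in x. Use the discriminant to count real roots.
Discriminant = (-8)^2 - 4 * (-9) * (-5)
= 64 - 180
= -116
Since discriminant < 0, f'(x) = 0 has no real solutions.
Number of critical points: 0

0


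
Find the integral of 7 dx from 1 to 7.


The integral of a constant k over [a, b] equals k * (b - a).
integral from 1 to 7 of 7 dx
= 7 * (7 - 1)
= 7 * 6
= 42

42


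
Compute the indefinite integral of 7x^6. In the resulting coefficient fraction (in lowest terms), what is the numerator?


Apply the power rule for integration:
integral of ax^n dx = a/(n+1) * x^(n+1) + C
integral of 7x^6 dx
= 7/7 * x^7 + C
= 1 * x^7 + C
The coefficient in lowest terms is 1 = 1/1, so its numerator is 1

1


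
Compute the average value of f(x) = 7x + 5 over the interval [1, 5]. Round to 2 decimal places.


Average value = 1/(b-a) * integral from a to b of f(x) dx
First compute the integral of 7x + 5:
F(x) = (7/2)x^2 + 5x
F(5) = 7/2 * 25 + 5 * 5 = 225/2
F(1) = 7/2 * 1 + 5 * 1 = 17/2
Integral = 225/2 - 17/2 = 104
Average = 104 / (5 - 1) = 104 / 4
= 26 = 26.00

26.00


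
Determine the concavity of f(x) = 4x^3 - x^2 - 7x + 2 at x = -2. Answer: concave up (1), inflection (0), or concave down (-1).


Concavity is determined by the sign of f''(x).
f(x) = 4x^3 - x^2 - 7x + 2
f'(x) = 12x^2 - 2x - 7
f''(x) = 24x - 2
f''(-2) = 24 * (-2) - 2
= -48 - 2
= -50
Since f''(-2) < 0, the function is concave down (-1)

-1


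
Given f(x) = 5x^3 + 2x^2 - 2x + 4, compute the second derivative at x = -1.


First derivative:
f'(x) = 15x^2 + 4x - 2
Second derivative:
f''(x) = 30x + 4
Substitute x = -1:
f''(-1) = 30 * (-1) + 4
= -30 + 4
= -26

-26


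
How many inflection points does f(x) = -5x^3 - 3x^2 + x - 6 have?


Inflection points occur where f''(x) = 0 and concavity changes.
f(x) = -5x^3 - 3x^2 + x - 6
f'(x) = -15x^2 - 6x + 1
f''(x) = -30x - 6
Set f''(x) = 0:
-30x - 6 = 0
x = 6 / (-30) = -1/5
Since f''(x) is linear (degree 1), it changes sign at this point.
Therefore there is exactly 1 inflection point.

1


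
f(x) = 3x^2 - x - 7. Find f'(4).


Differentiate term by term using power and sum rules:
f(x) = 3x^2 - x - 7
f'(x) = 6x - 1
Substitute x = 4:
f'(4) = 6 * 4 - 1
= 24 - 1
= 23

23


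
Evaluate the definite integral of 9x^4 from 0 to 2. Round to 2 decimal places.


Find the antiderivative of 9x^4:
F(x) = 9/5 * x^5
Apply the Fundamental Theorem of Calculus:
F(2) - F(0)
= 9/5 * 2^5 - 9/5 * 0^5
= 9/5 * (32 - 0)
= 9/5 * 32
= 288/5 = 57.60

57.60


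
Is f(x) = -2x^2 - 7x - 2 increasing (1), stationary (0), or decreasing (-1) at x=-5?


Compute f'(x) to determine behavior:
f'(x) = -4x - 7
f'(-5) = -4 * (-5) - 7
= 20 - 7
= 13
Since f'(-5) > 0, the function is increasing (1)

1


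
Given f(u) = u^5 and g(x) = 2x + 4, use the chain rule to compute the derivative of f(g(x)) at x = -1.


Using the chain rule: (f(g(x)))' = f'(g(x)) * g'(x)
First, find g(-1):
g(-1) = 2 * (-1) + 4 = 2
Next, f'(u) = 5u^4
And g'(x) = 2
So f'(g(-1)) * g'(-1)
= 5 * 2^4 * 2
= 5 * 16 * 2
= 160

160


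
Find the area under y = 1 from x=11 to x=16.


The area under a constant function y = 1 is a rectangle.
Width = 16 - 11 = 5
Height = 1
Area = width * height
= 5 * 1
= 5

5


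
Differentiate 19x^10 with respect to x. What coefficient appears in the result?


We apply the power rule: d/dx [ax^n] = a*n * x^(n-1)
d/dx [19x^10]
= 19 * 10 * x^(10-1)
= 190x^9
The coefficient is 190

190


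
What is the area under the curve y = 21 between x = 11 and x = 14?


The area under a constant function y = 21 is a rectangle.
Width = 14 - 11 = 3
Height = 21
Area = width * height
= 3 * 21
= 63

63


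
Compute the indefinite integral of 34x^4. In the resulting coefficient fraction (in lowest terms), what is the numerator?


Apply the power rule for integration:
integral of ax^n dx = a/(n+1) * x^(n+1) + C
integral of 34x^4 dx
= 34/5 * x^5 + C
The coefficient in lowest terms is 34/5, and its numerator is 34

34


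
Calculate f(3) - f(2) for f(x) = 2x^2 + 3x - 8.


Net change = f(b) - f(a)
f(x) = 2x^2 + 3x - 8
Compute f(3):
f(3) = 2 * 3^2 + 3 * 3 - 8
= 18 + 9 - 8
= 19
Compute f(2):
f(2) = 2 * 2^2 + 3 * 2 - 8
= 8 + 6 - 8
= 6
Net change = 19 - 6 = 13

13


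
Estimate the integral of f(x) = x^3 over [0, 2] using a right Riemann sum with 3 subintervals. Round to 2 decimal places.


Right Riemann sum uses right endpoints of each subinterval.
Interval: [0, 2], n = 3
dx = (2 - 0) / 3 = 2/3
Right endpoints: [2/3, 4/3, 2]
f values: [8/27, 64/27, 8]
Sum = dx * (sum of f values)
= 2/3 * 32/3
= 64/9 ≈ 7.11

7.11


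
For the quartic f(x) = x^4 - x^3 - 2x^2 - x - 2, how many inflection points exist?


Inflection points occur where f''(x) = 0 and concavity changes.
f(x) = x^4 - x^3 - 2x^2 - x - 2
f'(x) = 4x^3 - 3x^2 - 4x - 1
f''(x) = 12x^2 - 6x - 4
This is a quadratic in x. Use the discriminant to count real roots.
Discriminant = (-6)^2 - 4 * 12 * (-4)
= 36 - (-192)
= 228
Since discriminant > 0, f''(x) = 0 has 2 distinct real solutions.
A quadratic with two distinct real roots changes sign at each root, so concavity changes at both.
Number of inflection points: 2

2


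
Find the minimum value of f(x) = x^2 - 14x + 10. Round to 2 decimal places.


For a quadratic f(x) = ax^2 + bx + c with a > 0, the minimum is at the vertex.
Vertex x-coordinate: x = -b/(2a)
x = -(-14) / (2 * 1)
x = 14/2 = 7
Substitute back to find the minimum value:
f(7) = 1 * 7^2 - 14 * 7 + 10
= 49 - 98 + 10
= -39 = -39.00

-39.00


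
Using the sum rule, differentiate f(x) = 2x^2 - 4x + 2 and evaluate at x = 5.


Differentiate term by term using power and sum rules:
f(x) = 2x^2 - 4x + 2
f'(x) = 4x - 4
Substitute x = 5:
f'(5) = 4 * 5 - 4
= 20 - 4
= 16

16


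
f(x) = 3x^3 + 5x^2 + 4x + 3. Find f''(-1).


First derivative:
f'(x) = 9x^2 + 10x + 4
Second derivative:
f''(x) = 18x + 10
Substitute x = -1:
f''(-1) = 18 * (-1) + 10
= -18 + 10
= -8

-8


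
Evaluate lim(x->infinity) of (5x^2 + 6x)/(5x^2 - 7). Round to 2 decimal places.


For limits at infinity with equal-degree polynomials,
we compare leading coefficients.
Numerator leading term: 5x^2
Denominator leading term: 5x^2
Divide both by x^2:
lim = (5 + 6/x) / (5 - 7/x^2)
As x -> infinity, the 1/x and 1/x^2 terms vanish:
= 5/5 = 1 = 1.00

1.00


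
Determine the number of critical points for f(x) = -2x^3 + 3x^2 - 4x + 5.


Find where f'(x) = 0:
f(x) = -2x^3 + 3x^2 - 4x + 5
f'(x) = -6x^2 + 6x - 4
This is a quadratic in x. Use the discriminant to count real roots.
Discriminant = (6)^2 - 4 * (-6) * (-4)
= 36 - 96
= -60
Since discriminant < 0, f'(x) = 0 has no real solutions.
Number of critical points: 0

0


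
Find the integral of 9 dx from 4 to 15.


The integral of a constant k over [a, b] equals k * (b - a).
integral from 4 to 15 of 9 dx
= 9 * (15 - 4)
= 9 * 11
= 99

99


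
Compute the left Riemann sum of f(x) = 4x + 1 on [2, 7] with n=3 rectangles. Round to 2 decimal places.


Left Riemann sum uses left endpoints of each subinterval.
Interval: [2, 7], n = 3
dx = (7 - 2) / 3 = 5/3
Left endpoints: [2, 11/3, 16/3]
f values: [9, 47/3, 67/3]
Sum = dx * (sum of f values)
= 5/3 * 47
= 235/3 ≈ 78.33

78.33


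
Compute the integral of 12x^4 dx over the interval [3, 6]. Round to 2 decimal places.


Find the antiderivative of 12x^4:
F(x) = 12/5 * x^5
Apply the Fundamental Theorem of Calculus:
F(6) - F(3)
= 12/5 * 6^5 - 12/5 * 3^5
= 12/5 * (7776 - 243)
= 12/5 * 7533
= 90396/5 = 18079.20

18079.20


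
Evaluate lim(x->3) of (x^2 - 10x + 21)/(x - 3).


Direct substitution gives 0/0, so we factor the numerator.
Factor: (x^2 - 10x + 21) = (x - 3)(x - 7)
Cancel the common factor (x - 3):
(x^2 - 10x + 21)/(x - 3) = (x - 7)
Now substitute x = 3:
= (3) - (7) = -4

-4


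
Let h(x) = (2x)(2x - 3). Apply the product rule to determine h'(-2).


Let u(x) = 2x and v(x) = 2x - 3
u'(x) = 2
v'(x) = 2
Product rule: h'(x) = u'(x)*v(x) + u(x)*v'(x)
= 2 * (2x - 3) + (2x) * 2
At x = -2:
u(-2) = 2 * (-2) + 0 = -4
v(-2) = 2 * (-2) - 3 = -7
h'(-2) = 2 * (-7) + (-4) * 2
= -14 - 8
= -22

-22


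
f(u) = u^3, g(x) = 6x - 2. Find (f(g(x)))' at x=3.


Using the chain rule: (f(g(x)))' = f'(g(x)) * g'(x)
First, find g(3):
g(3) = 6 * 3 - 2 = 16
Next, f'(u) = 3u^2
And g'(x) = 6
So f'(g(3)) * g'(3)
= 3 * 16^2 * 6
= 3 * 256 * 6
= 4608

4608


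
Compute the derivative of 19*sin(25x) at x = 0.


Apply the chain rule to differentiate 19*sin(25x):
d/dx [19*sin(25x)]
= 19 * cos(25x) * d/dx(25x)
= 19 * 25 * cos(25x)
= 475 * cos(25x)
Evaluate at x = 0:
= 475 * cos(0)
= 475 * 1
= 475

475


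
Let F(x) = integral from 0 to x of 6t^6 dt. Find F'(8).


By the Fundamental Theorem of Calculus (Part 1):
If F(x) = integral from 0 to x of f(t) dt, then F'(x) = f(x)
Here f(t) = 6t^6
So F'(x) = 6x^6
Evaluate at x = 8:
F'(8) = 6 * 8^6
= 6 * 262144
= 1572864

1572864


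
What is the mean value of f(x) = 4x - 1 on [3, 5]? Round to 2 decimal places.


Average value = 1/(b-a) * integral from a to b of f(x) dx
First compute the integral of 4x - 1:
F(x) = 2x^2 - x
F(5) = 2 * 25 - 1 * 5 = 45
F(3) = 2 * 9 - 1 * 3 = 15
Integral = 45 - 15 = 30
Average = 30 / (5 - 3) = 30 / 2
= 15 = 15.00

15.00


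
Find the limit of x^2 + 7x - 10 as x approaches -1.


Since polynomials are continuous, we use direct substitution.
lim(x->-1) of x^2 + 7x - 10
= 1 * (-1)^2 + 7 * (-1) - 10
= 1 - 7 - 10
= -16

-16


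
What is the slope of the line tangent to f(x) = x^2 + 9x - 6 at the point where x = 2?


The slope of the tangent line equals f'(x) at the point.
f(x) = x^2 + 9x - 6
f'(x) = 2x + 9
At x = 2:
f'(2) = 2 * 2 + 9
= 4 + 9
= 13

13


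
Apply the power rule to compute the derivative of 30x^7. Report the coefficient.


We apply the power rule: d/dx [ax^n] = a*n * x^(n-1)
d/dx [30x^7]
= 30 * 7 * x^(7-1)
= 210x^6
The coefficient is 210

210


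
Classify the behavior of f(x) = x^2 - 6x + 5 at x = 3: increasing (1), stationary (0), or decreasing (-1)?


Compute f'(x) to determine behavior:
f'(x) = 2x - 6
f'(3) = 2 * 3 - 6
= 6 - 6
= 0
Since f'(3) = 0, the function is stationary (0)

0


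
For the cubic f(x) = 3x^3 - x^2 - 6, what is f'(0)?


Differentiate f(x) = 3x^3 - x^2 - 6 term by term:
f'(x) = 9x^2 - 2x
Substitute x = 0:
f'(0) = 9 * 0^2 - 2 * 0 + 0
= 0 + 0 + 0
= 0

0


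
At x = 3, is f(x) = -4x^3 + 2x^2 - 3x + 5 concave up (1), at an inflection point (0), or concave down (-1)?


Concavity is determined by the sign of f''(x).
f(x) = -4x^3 + 2x^2 - 3x + 5
f'(x) = -12x^2 + 4x - 3
f''(x) = -24x + 4
f''(3) = -24 * 3 + 4
= -72 + 4
= -68
Since f''(3) < 0, the function is concave down (-1)

-1


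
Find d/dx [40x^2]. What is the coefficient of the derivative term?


We apply the power rule: d/dx [ax^n] = a*n * x^(n-1)
d/dx [40x^2]
= 40 * 2 * x^(2-1)
= 80x
The coefficient is 80

80


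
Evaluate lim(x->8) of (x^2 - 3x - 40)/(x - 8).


Direct substitution gives 0/0, so we factor the numerator.
Factor: (x^2 - 3x - 40) = (x - 8)(x + 5)
Cancel the common factor (x - 8):
(x^2 - 3x - 40)/(x - 8) = (x + 5)
Now substitute x = 8:
= (8) - (-5) = 13

13


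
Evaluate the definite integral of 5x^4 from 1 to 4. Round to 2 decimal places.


Find the antiderivative of 5x^4:
F(x) = 5/5 * x^5
Apply the Fundamental Theorem of Calculus:
F(4) - F(1)
= 5/5 * 4^5 - 5/5 * 1^5
= 5/5 * (1024 - 1)
= 5/5 * 1023
= 1023 = 1023.00

1023.00


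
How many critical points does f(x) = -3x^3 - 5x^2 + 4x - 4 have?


Find where f'(x) = 0:
f(x) = -3x^3 - 5x^2 + 4x - 4
f'(x) = -9x^2 - 10x + 4
This is a quadratic in x. Use the discriminant to count real roots.
Discriminant = (-10)^2 - 4 * (-9) * 4
= 100 - (-144)
= 244
Since discriminant > 0, f'(x) = 0 has 2 real solutions.
Number of critical points: 2

2


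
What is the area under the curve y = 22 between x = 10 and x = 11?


The area under a constant function y = 22 is a rectangle.
Width = 11 - 10 = 1
Height = 22
Area = width * height
= 1 * 22
= 22

22


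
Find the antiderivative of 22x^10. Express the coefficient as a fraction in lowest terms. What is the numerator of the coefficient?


Apply the power rule for integration:
integral of ax^n dx = a/(n+1) * x^(n+1) + C
integral of 22x^10 dx
= 22/11 * x^11 + C
= 2 * x^11 + C
The coefficient in lowest terms is 2 = 2/1, so its numerator is 2

2


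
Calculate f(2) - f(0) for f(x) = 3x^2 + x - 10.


Net change = f(b) - f(a)
f(x) = 3x^2 + x - 10
Compute f(2):
f(2) = 3 * 2^2 + 1 * 2 - 10
= 12 + 2 - 10
= 4
Compute f(0):
f(0) = 3 * 0^2 + 1 * 0 - 10
= 0 + 0 - 10
= -10
Net change = 4 - (-10) = 14

14


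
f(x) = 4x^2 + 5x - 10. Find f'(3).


Differentiate term by term using power and sum rules:
f(x) = 4x^2 + 5x - 10
f'(x) = 8x + 5
Substitute x = 3:
f'(3) = 8 * 3 + 5
= 24 + 5
= 29

29


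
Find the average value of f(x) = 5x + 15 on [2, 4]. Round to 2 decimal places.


Average value = 1/(b-a) * integral from a to b of f(x) dx
First compute the integral of 5x + 15:
F(x) = (5/2)x^2 + 15x
F(4) = 5/2 * 16 + 15 * 4 = 100
F(2) = 5/2 * 4 + 15 * 2 = 40
Integral = 100 - 40 = 60
Average = 60 / (4 - 2) = 60 / 2
= 30 = 30.00

30.00


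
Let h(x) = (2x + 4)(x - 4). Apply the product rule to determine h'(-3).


Let u(x) = 2x + 4 and v(x) = x - 4
u'(x) = 2
v'(x) = 1
Product rule: h'(x) = u'(x)*v(x) + u(x)*v'(x)
= 2 * (x - 4) + (2x + 4) * 1
At x = -3:
u(-3) = 2 * (-3) + 4 = -2
v(-3) = 1 * (-3) - 4 = -7
h'(-3) = 2 * (-7) + (-2) * 1
= -14 - 2
= -16

-16


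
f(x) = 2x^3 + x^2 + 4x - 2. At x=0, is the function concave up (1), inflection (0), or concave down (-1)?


Concavity is determined by the sign of f''(x).
f(x) = 2x^3 + x^2 + 4x - 2
f'(x) = 6x^2 + 2x + 4
f''(x) = 12x + 2
f''(0) = 12 * 0 + 2
= 0 + 2
= 2
Since f''(0) > 0, the function is concave up (1)

1


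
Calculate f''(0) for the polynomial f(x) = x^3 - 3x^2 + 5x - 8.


First derivative:
f'(x) = 3x^2 - 6x + 5
Second derivative:
f''(x) = 6x - 6
Substitute x = 0:
f''(0) = 6 * 0 - 6
= 0 - 6
= -6

-6


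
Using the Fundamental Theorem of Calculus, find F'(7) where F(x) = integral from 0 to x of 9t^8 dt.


By the Fundamental Theorem of Calculus (Part 1):
If F(x) = integral from 0 to x of f(t) dt, then F'(x) = f(x)
Here f(t) = 9t^8
So F'(x) = 9x^8
Evaluate at x = 7:
F'(7) = 9 * 7^8
= 9 * 5764801
= 51883209

51883209


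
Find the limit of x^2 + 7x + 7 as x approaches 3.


Since polynomials are continuous, we use direct substitution.
lim(x->3) of x^2 + 7x + 7
= 1 * 3^2 + 7 * 3 + 7
= 9 + 21 + 7
= 37

37


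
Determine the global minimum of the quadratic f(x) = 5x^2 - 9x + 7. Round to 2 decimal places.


For a quadratic f(x) = ax^2 + bx + c with a > 0, the minimum is at the vertex.
Vertex x-coordinate: x = -b/(2a)
x = -(-9) / (2 * 5)
x = 9/10
Substitute back to find the minimum value:
f(9/10) = 5 * (9/10)^2 - 9 * (9/10) + 7
= 81/20 - 81/10 + 7
= 59/20 = 2.95

2.95


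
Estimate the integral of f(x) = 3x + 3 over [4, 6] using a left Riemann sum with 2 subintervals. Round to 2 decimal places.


Left Riemann sum uses left endpoints of each subinterval.
Interval: [4, 6], n = 2
dx = (6 - 4) / 2 = 1
Left endpoints: [4, 5]
f values: [15, 18]
Sum = dx * (sum of f values)
= 1 * 33
= 33 = 33.00

33.00


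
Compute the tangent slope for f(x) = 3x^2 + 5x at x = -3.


The slope of the tangent line equals f'(x) at the point.
f(x) = 3x^2 + 5x
f'(x) = 6x + 5
At x = -3:
f'(-3) = 6 * (-3) + 5
= -18 + 5
= -13

-13


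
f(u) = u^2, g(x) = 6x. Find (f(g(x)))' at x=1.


Using the chain rule: (f(g(x)))' = f'(g(x)) * g'(x)
First, find g(1):
g(1) = 6 * 1 + 0 = 6
Next, f'(u) = 2u
And g'(x) = 6
So f'(g(1)) * g'(1)
= 2 * 6 * 6
= 72

72


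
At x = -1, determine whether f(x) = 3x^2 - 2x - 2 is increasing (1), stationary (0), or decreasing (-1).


Compute f'(x) to determine behavior:
f'(x) = 6x - 2
f'(-1) = 6 * (-1) - 2
= -6 - 2
= -8
Since f'(-1) < 0, the function is decreasing (-1)

-1


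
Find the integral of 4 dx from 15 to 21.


The integral of a constant k over [a, b] equals k * (b - a).
integral from 15 to 21 of 4 dx
= 4 * (21 - 15)
= 4 * 6
= 24

24


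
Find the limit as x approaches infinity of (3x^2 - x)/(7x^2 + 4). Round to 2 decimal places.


For limits at infinity with equal-degree polynomials,
we compare leading coefficients.
Numerator leading term: 3x^2
Denominator leading term: 7x^2
Divide both by x^2:
lim = (3 - 1/x) / (7 + 4/x^2)
As x -> infinity, the 1/x and 1/x^2 terms vanish:
= 3/7 ≈ 0.43

0.43


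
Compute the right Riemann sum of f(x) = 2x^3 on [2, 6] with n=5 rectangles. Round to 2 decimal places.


Right Riemann sum uses right endpoints of each subinterval.
Interval: [2, 6], n = 5
dx = (6 - 2) / 5 = 4/5
Right endpoints: [14/5, 18/5, 22/5, 26/5, 6]
f values: [5488/125, 11664/125, 21296/125, 35152/125, 432]
Sum = dx * (sum of f values)
= 4/5 * 5104/5
= 20416/25 = 816.64

816.64


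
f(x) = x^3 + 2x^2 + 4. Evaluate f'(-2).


Differentiate f(x) = x^3 + 2x^2 + 4 term by term:
f'(x) = 3x^2 + 4x
Substitute x = -2:
f'(-2) = 3 * (-2)^2 + 4 * (-2) + 0
= 12 - 8 + 0
= 4

4


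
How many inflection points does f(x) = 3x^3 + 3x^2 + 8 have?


Inflection points occur where f''(x) = 0 and concavity changes.
f(x) = 3x^3 + 3x^2 + 8
f'(x) = 9x^2 + 6x
f''(x) = 18x + 6
Set f''(x) = 0:
18x + 6 = 0
x = -6 / 18 = -1/3
Since f''(x) is linear (degree 1), it changes sign at this point.
Therefore there is exactly 1 inflection point.

1


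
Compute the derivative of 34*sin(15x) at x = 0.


Apply the chain rule to differentiate 34*sin(15x):
d/dx [34*sin(15x)]
= 34 * cos(15x) * d/dx(15x)
= 34 * 15 * cos(15x)
= 510 * cos(15x)
Evaluate at x = 0:
= 510 * cos(0)
= 510 * 1
= 510

510


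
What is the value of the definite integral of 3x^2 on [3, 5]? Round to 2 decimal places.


Find the antiderivative of 3x^2:
F(x) = 3/3 * x^3
Apply the Fundamental Theorem of Calculus:
F(5) - F(3)
= 3/3 * 5^3 - 3/3 * 3^3
= 3/3 * (125 - 27)
= 3/3 * 98
= 98 = 98.00

98.00


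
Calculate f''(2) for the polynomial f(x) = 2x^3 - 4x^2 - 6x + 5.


First derivative:
f'(x) = 6x^2 - 8x - 6
Second derivative:
f''(x) = 12x - 8
Substitute x = 2:
f''(2) = 12 * 2 - 8
= 24 - 8
= 16

16


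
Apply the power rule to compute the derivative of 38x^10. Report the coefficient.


We apply the power rule: d/dx [ax^n] = a*n * x^(n-1)
d/dx [38x^10]
= 38 * 10 * x^(10-1)
= 380x^9
The coefficient is 380

380


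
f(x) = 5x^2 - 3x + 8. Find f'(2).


Differentiate term by term using power and sum rules:
f(x) = 5x^2 - 3x + 8
f'(x) = 10x - 3
Substitute x = 2:
f'(2) = 10 * 2 - 3
= 20 - 3
= 17

17


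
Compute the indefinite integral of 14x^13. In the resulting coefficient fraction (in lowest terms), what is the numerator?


Apply the power rule for integration:
integral of ax^n dx = a/(n+1) * x^(n+1) + C
integral of 14x^13 dx
= 14/14 * x^14 + C
= 1 * x^14 + C
The coefficient in lowest terms is 1 = 1/1, so its numerator is 1

1


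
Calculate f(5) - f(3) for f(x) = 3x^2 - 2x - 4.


Net change = f(b) - f(a)
f(x) = 3x^2 - 2x - 4
Compute f(5):
f(5) = 3 * 5^2 - 2 * 5 - 4
= 75 - 10 - 4
= 61
Compute f(3):
f(3) = 3 * 3^2 - 2 * 3 - 4
= 27 - 6 - 4
= 17
Net change = 61 - 17 = 44

44


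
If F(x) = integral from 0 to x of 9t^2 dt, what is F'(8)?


By the Fundamental Theorem of Calculus (Part 1):
If F(x) = integral from 0 to x of f(t) dt, then F'(x) = f(x)
Here f(t) = 9t^2
So F'(x) = 9x^2
Evaluate at x = 8:
F'(8) = 9 * 8^2
= 9 * 64
= 576

576


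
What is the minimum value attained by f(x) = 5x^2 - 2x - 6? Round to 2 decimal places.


For a quadratic f(x) = ax^2 + bx + c with a > 0, the minimum is at the vertex.
Vertex x-coordinate: x = -b/(2a)
x = -(-2) / (2 * 5)
x = 2/10 = 1/5
Substitute back to find the minimum value:
f(1/5) = 5 * (1/5)^2 - 2 * (1/5) - 6
= 1/5 - 2/5 - 6
= -31/5 = -6.20

-6.20


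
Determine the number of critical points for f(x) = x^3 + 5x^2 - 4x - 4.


Find where f'(x) = 0:
f(x) = x^3 + 5x^2 - 4x - 4
f'(x) = 3x^2 + 10x - 4
This is a quadratic in x. Use the discriminant to count real roots.
Discriminant = (10)^2 - 4 * 3 * (-4)
= 100 - (-48)
= 148
Since discriminant > 0, f'(x) = 0 has 2 real solutions.
Number of critical points: 2

2


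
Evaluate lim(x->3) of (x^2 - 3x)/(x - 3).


Direct substitution gives 0/0, so we factor the numerator.
Factor: (x^2 - 3x) = (x - 3)(x)
Cancel the common factor (x - 3):
(x^2 - 3x)/(x - 3) = (x)
Now substitute x = 3:
= (3) - (0) = 3

3


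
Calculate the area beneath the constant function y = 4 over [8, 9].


The area under a constant function y = 4 is a rectangle.
Width = 9 - 8 = 1
Height = 4
Area = width * height
= 1 * 4
= 4

4


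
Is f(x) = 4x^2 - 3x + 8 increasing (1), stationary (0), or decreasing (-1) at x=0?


Compute f'(x) to determine behavior:
f'(x) = 8x - 3
f'(0) = 8 * 0 - 3
= 0 - 3
= -3
Since f'(0) < 0, the function is decreasing (-1)

-1


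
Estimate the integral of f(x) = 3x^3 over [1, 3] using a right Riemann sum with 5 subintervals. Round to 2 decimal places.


Right Riemann sum uses right endpoints of each subinterval.
Interval: [1, 3], n = 5
dx = (3 - 1) / 5 = 2/5
Right endpoints: [7/5, 9/5, 11/5, 13/5, 3]
f values: [1029/125, 2187/125, 3993/125, 6591/125, 81]
Sum = dx * (sum of f values)
= 2/5 * 957/5
= 1914/25 = 76.56

76.56


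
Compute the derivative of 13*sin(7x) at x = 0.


Apply the chain rule to differentiate 13*sin(7x):
d/dx [13*sin(7x)]
= 13 * cos(7x) * d/dx(7x)
= 13 * 7 * cos(7x)
= 91 * cos(7x)
Evaluate at x = 0:
= 91 * cos(0)
= 91 * 1
= 91

91


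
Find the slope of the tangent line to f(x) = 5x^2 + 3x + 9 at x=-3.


The slope of the tangent line equals f'(x) at the point.
f(x) = 5x^2 + 3x + 9
f'(x) = 10x + 3
At x = -3:
f'(-3) = 10 * (-3) + 3
= -30 + 3
= -27

-27


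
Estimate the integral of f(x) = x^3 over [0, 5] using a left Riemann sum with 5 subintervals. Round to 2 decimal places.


Left Riemann sum uses left endpoints of each subinterval.
Interval: [0, 5], n = 5
dx = (5 - 0) / 5 = 1
Left endpoints: [0, 1, 2, 3, 4]
f values: [0, 1, 8, 27, 64]
Sum = dx * (sum of f values)
= 1 * 100
= 100 = 100.00

100.00


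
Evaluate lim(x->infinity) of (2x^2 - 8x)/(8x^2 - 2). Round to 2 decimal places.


For limits at infinity with equal-degree polynomials,
we compare leading coefficients.
Numerator leading term: 2x^2
Denominator leading term: 8x^2
Divide both by x^2:
lim = (2 - 8/x) / (8 - 2/x^2)
As x -> infinity, the 1/x and 1/x^2 terms vanish:
= 2/8 = 1/4 = 0.25

0.25


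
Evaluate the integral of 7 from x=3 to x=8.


The integral of a constant k over [a, b] equals k * (b - a).
integral from 3 to 8 of 7 dx
= 7 * (8 - 3)
= 7 * 5
= 35

35


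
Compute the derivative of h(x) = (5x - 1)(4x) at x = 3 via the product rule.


Let u(x) = 5x - 1 and v(x) = 4x
u'(x) = 5
v'(x) = 4
Product rule: h'(x) = u'(x)*v(x) + u(x)*v'(x)
= 5 * (4x) + (5x - 1) * 4
At x = 3:
u(3) = 5 * 3 - 1 = 14
v(3) = 4 * 3 + 0 = 12
h'(3) = 5 * 12 + 14 * 4
= 60 + 56
= 116

116


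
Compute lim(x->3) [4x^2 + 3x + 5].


Since polynomials are continuous, we use direct substitution.
lim(x->3) of 4x^2 + 3x + 5
= 4 * 3^2 + 3 * 3 + 5
= 36 + 9 + 5
= 50

50


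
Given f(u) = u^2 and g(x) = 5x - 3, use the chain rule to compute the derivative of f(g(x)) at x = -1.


Using the chain rule: (f(g(x)))' = f'(g(x)) * g'(x)
First, find g(-1):
g(-1) = 5 * (-1) - 3 = -8
Next, f'(u) = 2u
And g'(x) = 5
So f'(g(-1)) * g'(-1)
= 2 * (-8) * 5
= -80

-80


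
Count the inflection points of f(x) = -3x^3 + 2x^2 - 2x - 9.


Inflection points occur where f''(x) = 0 and concavity changes.
f(x) = -3x^3 + 2x^2 - 2x - 9
f'(x) = -9x^2 + 4x - 2
f''(x) = -18x + 4
Set f''(x) = 0:
-18x + 4 = 0
x = -4 / (-18) = 2/9
Since f''(x) is linear (degree 1), it changes sign at this point.
Therefore there is exactly 1 inflection point.

1


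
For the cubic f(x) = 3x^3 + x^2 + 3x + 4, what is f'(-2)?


Differentiate f(x) = 3x^3 + x^2 + 3x + 4 term by term:
f'(x) = 9x^2 + 2x + 3
Substitute x = -2:
f'(-2) = 9 * (-2)^2 + 2 * (-2) + 3
= 36 - 4 + 3
= 35

35


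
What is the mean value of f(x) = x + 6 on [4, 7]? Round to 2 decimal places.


Average value = 1/(b-a) * integral from a to b of f(x) dx
First compute the integral of x + 6:
F(x) = (1/2)x^2 + 6x
F(7) = 1/2 * 49 + 6 * 7 = 133/2
F(4) = 1/2 * 16 + 6 * 4 = 32
Integral = 133/2 - 32 = 69/2
Average = (69/2) / (7 - 4) = (69/2) / 3
= 23/2 = 11.50

11.50


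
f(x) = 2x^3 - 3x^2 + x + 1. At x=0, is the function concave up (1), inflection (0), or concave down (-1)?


Concavity is determined by the sign of f''(x).
f(x) = 2x^3 - 3x^2 + x + 1
f'(x) = 6x^2 - 6x + 1
f''(x) = 12x - 6
f''(0) = 12 * 0 - 6
= 0 - 6
= -6
Since f''(0) < 0, the function is concave down (-1)

-1
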